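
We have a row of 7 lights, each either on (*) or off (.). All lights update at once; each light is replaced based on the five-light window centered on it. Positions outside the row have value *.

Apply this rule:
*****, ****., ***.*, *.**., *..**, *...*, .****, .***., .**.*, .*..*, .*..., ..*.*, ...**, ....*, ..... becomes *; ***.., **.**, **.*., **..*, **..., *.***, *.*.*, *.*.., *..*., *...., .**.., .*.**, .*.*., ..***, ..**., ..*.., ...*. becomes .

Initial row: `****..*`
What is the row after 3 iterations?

*..*.*.

iteration 1: ***..*.
iteration 2: **...*.
iteration 3: *..*.*.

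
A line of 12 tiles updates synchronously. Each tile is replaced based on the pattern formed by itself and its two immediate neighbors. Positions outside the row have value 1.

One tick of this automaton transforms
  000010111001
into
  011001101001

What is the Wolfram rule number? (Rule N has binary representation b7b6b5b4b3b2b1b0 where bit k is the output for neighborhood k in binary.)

position 7: 111 → 0  (bit 7 = 0)
position 8: 110 → 1  (bit 6 = 1)
position 5: 101 → 1  (bit 5 = 1)
position 0: 100 → 0  (bit 4 = 0)
position 6: 011 → 1  (bit 3 = 1)
position 4: 010 → 0  (bit 2 = 0)
position 3: 001 → 0  (bit 1 = 0)
position 1: 000 → 1  (bit 0 = 1)
bits b7..b0 = 01101001 = 105

105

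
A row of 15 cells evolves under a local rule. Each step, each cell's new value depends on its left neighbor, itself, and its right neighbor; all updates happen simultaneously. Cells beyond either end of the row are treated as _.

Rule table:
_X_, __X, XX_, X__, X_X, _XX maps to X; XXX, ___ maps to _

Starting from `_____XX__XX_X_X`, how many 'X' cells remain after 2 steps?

3

____XXXXXXXXXXX
___XX_________X
count of X: 3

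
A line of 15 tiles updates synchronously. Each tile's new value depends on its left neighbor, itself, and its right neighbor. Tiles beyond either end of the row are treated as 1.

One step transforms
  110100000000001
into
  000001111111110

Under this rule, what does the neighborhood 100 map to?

0

At position 4 the neighborhood is 100; the next row has 0 there.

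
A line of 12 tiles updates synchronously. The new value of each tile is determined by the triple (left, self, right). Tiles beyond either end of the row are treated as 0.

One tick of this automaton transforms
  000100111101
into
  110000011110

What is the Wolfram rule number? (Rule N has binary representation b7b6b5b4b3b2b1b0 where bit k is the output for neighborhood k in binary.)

225

position 7: 111 → 1  (bit 7 = 1)
position 9: 110 → 1  (bit 6 = 1)
position 10: 101 → 1  (bit 5 = 1)
position 4: 100 → 0  (bit 4 = 0)
position 6: 011 → 0  (bit 3 = 0)
position 3: 010 → 0  (bit 2 = 0)
position 2: 001 → 0  (bit 1 = 0)
position 0: 000 → 1  (bit 0 = 1)
bits b7..b0 = 11100001 = 225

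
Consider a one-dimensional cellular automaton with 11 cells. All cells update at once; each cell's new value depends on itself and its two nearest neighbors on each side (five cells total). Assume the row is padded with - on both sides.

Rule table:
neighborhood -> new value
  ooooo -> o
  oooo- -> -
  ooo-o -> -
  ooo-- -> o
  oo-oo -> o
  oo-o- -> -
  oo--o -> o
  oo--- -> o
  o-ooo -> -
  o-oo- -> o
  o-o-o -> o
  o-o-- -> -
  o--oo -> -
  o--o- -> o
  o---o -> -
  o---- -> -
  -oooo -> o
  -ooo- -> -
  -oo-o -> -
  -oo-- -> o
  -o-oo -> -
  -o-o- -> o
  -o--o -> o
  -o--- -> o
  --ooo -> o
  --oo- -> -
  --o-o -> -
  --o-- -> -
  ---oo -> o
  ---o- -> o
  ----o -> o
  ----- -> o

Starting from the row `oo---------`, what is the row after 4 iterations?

o-oo-o-o-oo

iteration 1: -oo-ooooooo
iteration 2: o--o-oooo-o
iteration 3: -oo---o----
iteration 4: o-oo-o-o-oo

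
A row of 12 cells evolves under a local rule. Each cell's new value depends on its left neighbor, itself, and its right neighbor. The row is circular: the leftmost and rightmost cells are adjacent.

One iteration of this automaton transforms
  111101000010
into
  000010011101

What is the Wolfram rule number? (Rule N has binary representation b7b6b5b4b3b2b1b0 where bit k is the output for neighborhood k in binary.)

35

position 1: 111 → 0  (bit 7 = 0)
position 3: 110 → 0  (bit 6 = 0)
position 4: 101 → 1  (bit 5 = 1)
position 6: 100 → 0  (bit 4 = 0)
position 0: 011 → 0  (bit 3 = 0)
position 5: 010 → 0  (bit 2 = 0)
position 9: 001 → 1  (bit 1 = 1)
position 7: 000 → 1  (bit 0 = 1)
bits b7..b0 = 00100011 = 35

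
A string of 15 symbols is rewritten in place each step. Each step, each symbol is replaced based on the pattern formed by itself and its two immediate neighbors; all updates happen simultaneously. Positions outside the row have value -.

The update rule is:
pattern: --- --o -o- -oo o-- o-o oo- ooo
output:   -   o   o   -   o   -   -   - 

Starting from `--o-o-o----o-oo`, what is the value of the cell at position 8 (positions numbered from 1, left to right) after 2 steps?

-

step 1: -oo-o-oo--oo---
step 2: o---o---oo--o--
position 8 holds -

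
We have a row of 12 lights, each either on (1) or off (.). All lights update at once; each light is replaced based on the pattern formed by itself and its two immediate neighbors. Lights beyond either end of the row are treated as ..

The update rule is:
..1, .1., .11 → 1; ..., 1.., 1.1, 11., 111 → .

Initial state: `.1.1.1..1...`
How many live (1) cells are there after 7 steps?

5

step 1: 11.1.1.11...
step 2: 1..1.1.1....
step 3: 1.11.1.1....
step 4: 1.1..1.1....
step 5: 1.1.11.1....
step 6: 1.1.1..1....
step 7: 1.1.1.11....
count of 1: 5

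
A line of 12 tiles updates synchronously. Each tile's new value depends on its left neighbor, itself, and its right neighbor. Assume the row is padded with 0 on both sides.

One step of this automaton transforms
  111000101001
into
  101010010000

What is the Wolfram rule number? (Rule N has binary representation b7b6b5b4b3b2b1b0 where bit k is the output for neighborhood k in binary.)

position 1: 111 → 0  (bit 7 = 0)
position 2: 110 → 1  (bit 6 = 1)
position 7: 101 → 1  (bit 5 = 1)
position 3: 100 → 0  (bit 4 = 0)
position 0: 011 → 1  (bit 3 = 1)
position 6: 010 → 0  (bit 2 = 0)
position 5: 001 → 0  (bit 1 = 0)
position 4: 000 → 1  (bit 0 = 1)
bits b7..b0 = 01101001 = 105

105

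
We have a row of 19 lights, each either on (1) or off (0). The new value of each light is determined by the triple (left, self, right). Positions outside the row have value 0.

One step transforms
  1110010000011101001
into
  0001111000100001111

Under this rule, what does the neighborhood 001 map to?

1

At position 4 the neighborhood is 001; the next row has 1 there.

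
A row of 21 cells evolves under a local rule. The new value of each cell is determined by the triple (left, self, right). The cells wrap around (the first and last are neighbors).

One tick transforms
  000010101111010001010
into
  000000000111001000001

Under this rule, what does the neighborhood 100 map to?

1

At position 14 the neighborhood is 100; the next row has 1 there.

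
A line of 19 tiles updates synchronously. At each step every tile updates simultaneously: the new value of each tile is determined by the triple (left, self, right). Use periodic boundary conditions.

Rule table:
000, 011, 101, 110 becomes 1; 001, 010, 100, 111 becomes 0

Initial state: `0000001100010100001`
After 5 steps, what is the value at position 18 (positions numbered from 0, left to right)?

1

0111101101001001100
0100111110000001101
1000100010111101110
0010001001100111011
0000100001100101111
position 18 holds 1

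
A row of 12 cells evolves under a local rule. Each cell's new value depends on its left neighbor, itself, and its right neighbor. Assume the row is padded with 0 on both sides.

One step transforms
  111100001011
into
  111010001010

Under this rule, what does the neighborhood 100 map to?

At position 4 the neighborhood is 100; the next row has 1 there.

1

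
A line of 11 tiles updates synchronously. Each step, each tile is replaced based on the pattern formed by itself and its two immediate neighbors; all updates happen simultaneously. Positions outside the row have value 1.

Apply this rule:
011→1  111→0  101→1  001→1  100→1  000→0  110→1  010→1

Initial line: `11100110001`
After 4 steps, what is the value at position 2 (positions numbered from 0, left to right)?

00111111011
11100001110
00110011011
11111111110
position 2 holds 1

1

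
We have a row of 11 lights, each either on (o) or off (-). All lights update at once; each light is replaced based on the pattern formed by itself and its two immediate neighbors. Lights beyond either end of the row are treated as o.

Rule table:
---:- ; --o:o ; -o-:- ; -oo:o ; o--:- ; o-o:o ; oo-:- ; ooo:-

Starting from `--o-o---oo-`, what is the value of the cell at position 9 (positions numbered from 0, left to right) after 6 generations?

-o-o---oo-o
o-o---oo-oo
-o---oo-oo-
o---oo-oo-o
---oo-oo-oo
--oo-oo-oo-
position 9 holds o

o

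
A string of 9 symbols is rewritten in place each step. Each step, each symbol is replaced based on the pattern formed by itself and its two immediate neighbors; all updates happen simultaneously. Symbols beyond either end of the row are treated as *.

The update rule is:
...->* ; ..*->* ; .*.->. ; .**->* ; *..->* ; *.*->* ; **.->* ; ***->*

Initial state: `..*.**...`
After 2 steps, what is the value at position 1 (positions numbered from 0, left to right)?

step 1: **.******
step 2: *********
position 1 holds *

*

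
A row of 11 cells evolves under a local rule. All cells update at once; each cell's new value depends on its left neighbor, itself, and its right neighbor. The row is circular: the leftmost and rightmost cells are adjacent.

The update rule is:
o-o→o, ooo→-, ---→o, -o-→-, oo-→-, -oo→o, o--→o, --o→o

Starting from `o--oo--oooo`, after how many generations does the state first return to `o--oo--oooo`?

-ooo-ooo---
oo--oo--ooo
--ooo-ooo--
ooo--oo--oo
---ooo-ooo-
oooo--oo--o
----ooo-ooo
ooooo--oo--
o----ooo-oo
-ooooo--oo-
oo----ooo-o
--ooooo--oo
ooo----ooo-
o--ooooo--o
-ooo----ooo
oo--ooooo--
o-ooo----oo
-oo--ooooo-
oo-ooo----o
--oo--ooooo
ooo-ooo----
o--oo--oooo

22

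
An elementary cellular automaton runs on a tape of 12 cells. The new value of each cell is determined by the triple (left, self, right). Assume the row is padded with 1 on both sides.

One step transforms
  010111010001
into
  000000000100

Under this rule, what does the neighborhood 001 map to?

At position 10 the neighborhood is 001; the next row has 0 there.

0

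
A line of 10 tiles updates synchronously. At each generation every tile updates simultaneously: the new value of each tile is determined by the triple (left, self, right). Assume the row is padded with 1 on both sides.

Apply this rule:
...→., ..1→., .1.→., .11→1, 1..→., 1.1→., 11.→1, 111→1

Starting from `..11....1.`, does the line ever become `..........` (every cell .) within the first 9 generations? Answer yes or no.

..11......
..11......  (fixed point — unchanged through generation 9)
generation 9 is ..11......, still not uniform .

no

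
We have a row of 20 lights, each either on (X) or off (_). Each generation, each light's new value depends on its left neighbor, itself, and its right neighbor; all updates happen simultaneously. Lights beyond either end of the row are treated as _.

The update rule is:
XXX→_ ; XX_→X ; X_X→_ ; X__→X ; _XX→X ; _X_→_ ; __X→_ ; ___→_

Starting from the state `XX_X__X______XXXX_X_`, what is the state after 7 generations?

XX__X__X_____X__X__X
XXX__X__X_____X__X__
X_XX__X__X_____X__X_
__XXX__X__X_____X__X
__X_XX__X__X_____X__
____XXX__X__X_____X_
____X_XX__X__X_____X

____X_XX__X__X_____X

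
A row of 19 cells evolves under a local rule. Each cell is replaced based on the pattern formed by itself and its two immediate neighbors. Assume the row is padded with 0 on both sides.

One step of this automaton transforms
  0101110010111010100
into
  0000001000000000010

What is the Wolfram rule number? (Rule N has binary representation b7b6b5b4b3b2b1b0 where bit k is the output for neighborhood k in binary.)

position 4: 111 → 0  (bit 7 = 0)
position 5: 110 → 0  (bit 6 = 0)
position 2: 101 → 0  (bit 5 = 0)
position 6: 100 → 1  (bit 4 = 1)
position 3: 011 → 0  (bit 3 = 0)
position 1: 010 → 0  (bit 2 = 0)
position 0: 001 → 0  (bit 1 = 0)
position 18: 000 → 0  (bit 0 = 0)
bits b7..b0 = 00010000 = 16

16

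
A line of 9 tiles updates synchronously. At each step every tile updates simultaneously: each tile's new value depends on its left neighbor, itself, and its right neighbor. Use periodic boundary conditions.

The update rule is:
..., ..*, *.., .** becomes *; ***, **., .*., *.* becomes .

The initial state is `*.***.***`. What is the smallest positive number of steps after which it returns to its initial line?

18

..*...*..
**.***.**
...*...*.
***.***.*
....*...*
****.***.
*....*...
.****.***
.*....*..
*.****.**
..*....*.
**.****.*
...*....*
***.****.
*...*....
.***.****
.*...*...
*.***.***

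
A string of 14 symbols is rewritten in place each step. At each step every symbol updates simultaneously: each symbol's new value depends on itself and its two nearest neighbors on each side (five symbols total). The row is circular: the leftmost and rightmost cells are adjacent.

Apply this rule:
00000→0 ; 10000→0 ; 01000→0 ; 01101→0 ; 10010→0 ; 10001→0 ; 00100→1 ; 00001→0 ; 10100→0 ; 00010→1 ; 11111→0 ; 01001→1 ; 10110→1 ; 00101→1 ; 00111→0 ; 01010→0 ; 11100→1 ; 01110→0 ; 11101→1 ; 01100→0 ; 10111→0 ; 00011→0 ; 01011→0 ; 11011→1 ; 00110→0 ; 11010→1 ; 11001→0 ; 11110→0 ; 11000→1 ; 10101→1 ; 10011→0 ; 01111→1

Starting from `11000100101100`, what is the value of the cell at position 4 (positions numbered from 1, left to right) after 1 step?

step 1: 00101110101000
position 4 holds 0

0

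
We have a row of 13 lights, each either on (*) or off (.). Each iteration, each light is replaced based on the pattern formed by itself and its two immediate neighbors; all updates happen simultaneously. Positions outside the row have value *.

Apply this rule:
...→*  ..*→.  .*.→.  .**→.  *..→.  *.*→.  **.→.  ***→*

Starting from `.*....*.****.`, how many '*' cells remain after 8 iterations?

iteration 1: ...**....**..
iteration 2: .*....**.....
iteration 3: ...**....***.
iteration 4: .*....**..*..
iteration 5: ...**........
iteration 6: .*....******.
iteration 7: ...**..****..
iteration 8: .*......**...
count of *: 3

3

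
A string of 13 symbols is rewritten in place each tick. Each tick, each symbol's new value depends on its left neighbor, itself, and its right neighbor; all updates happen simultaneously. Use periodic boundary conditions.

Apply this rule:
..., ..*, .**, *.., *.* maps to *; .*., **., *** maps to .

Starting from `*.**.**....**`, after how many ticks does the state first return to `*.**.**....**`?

26

.**.**.*****.
**.**.**....*
..**.**.*****
***.**.**....
*..**.**.****
.***.**.**...
**..**.**.***
..***.**.**..
***..**.**.**
...***.**.**.
****..**.**.*
....***.**.**
*****..**.**.
*....***.**.*
.*****..**.**
**....***.**.
*.*****..**.*
.**....***.**
**.*****..**.
*.**....***.*
.**.*****..**
**.**....***.
*.**.*****..*
.**.**....***
**.**.*****..
*.**.**....**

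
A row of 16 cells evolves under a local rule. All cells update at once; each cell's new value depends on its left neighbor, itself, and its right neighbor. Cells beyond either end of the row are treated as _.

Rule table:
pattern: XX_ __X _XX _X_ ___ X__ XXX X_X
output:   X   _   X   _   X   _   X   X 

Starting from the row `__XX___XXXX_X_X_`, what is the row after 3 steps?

_XXXXXXXXXXXX___

X_XX_X_XXXXX_X__
_XXXX_XXXXXXX__X
_XXXXXXXXXXXX___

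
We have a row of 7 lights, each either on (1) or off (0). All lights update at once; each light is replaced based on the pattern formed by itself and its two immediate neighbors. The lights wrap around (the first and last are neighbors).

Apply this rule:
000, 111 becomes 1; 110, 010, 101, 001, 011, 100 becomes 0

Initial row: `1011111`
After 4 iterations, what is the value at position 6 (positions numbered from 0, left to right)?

0001111
0100110
0000000
1111111
position 6 holds 1

1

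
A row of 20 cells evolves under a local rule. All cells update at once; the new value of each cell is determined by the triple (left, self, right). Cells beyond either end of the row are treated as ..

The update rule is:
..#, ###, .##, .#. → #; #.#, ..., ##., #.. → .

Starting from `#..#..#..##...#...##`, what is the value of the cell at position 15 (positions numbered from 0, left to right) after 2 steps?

#.##.##.##...##..##.
#.#..#..#...##..##..
position 15 holds .

.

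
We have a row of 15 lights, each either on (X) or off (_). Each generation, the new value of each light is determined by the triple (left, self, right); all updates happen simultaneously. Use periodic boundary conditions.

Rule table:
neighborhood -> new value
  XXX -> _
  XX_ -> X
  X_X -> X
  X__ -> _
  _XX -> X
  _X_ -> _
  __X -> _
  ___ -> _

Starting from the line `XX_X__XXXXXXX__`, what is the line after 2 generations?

XXX___X_____X__
X_X____________

X_X____________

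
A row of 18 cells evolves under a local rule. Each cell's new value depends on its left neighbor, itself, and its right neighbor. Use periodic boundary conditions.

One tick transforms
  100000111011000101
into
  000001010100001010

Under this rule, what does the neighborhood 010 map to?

At position 15 the neighborhood is 010; the next row has 0 there.

0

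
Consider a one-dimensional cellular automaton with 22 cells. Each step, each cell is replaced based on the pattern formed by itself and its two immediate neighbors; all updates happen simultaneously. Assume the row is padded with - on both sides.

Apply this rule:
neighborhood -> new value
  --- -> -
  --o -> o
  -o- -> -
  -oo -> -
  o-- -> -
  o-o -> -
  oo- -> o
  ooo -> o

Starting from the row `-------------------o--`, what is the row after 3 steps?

step 1: ------------------o---
step 2: -----------------o----
step 3: ----------------o-----

----------------o-----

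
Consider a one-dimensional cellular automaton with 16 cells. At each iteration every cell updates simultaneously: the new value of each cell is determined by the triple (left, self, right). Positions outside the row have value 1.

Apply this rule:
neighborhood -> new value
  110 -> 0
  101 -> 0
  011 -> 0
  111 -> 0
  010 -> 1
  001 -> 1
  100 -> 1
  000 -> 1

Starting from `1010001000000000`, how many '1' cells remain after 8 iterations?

0011111111111111
1100000000000000
0011111111111111  (repeats iteration 1; period 2)
iteration 8: 1100000000000000
count of 1: 2

2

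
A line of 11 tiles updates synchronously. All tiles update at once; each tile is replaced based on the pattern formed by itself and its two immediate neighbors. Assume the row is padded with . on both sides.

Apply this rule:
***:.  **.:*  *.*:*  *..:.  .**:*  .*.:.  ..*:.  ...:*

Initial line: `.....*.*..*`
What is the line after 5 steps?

*..***.**..

step 1: ****..*....
step 2: *..*....***
step 3: .....**.*.*
step 4: ****.***.*.
step 5: *..***.**..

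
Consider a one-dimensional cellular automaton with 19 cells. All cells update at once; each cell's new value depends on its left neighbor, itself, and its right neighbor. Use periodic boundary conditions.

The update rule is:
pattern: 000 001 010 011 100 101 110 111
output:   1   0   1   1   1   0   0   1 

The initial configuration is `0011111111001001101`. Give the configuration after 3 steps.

1011111110101101001
0011111100101001101
1011111010101101001

1011111010101101001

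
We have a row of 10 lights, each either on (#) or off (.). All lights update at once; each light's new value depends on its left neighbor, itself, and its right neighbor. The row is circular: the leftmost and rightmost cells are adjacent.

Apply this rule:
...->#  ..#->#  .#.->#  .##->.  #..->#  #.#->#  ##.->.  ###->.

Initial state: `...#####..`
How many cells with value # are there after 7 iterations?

5

###.....##
...#####..  (repeats iteration 0; period 2)
iteration 7: ###.....##
count of #: 5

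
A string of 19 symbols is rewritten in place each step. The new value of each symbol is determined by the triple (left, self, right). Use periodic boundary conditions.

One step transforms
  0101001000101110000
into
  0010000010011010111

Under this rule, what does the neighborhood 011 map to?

1

At position 12 the neighborhood is 011; the next row has 1 there.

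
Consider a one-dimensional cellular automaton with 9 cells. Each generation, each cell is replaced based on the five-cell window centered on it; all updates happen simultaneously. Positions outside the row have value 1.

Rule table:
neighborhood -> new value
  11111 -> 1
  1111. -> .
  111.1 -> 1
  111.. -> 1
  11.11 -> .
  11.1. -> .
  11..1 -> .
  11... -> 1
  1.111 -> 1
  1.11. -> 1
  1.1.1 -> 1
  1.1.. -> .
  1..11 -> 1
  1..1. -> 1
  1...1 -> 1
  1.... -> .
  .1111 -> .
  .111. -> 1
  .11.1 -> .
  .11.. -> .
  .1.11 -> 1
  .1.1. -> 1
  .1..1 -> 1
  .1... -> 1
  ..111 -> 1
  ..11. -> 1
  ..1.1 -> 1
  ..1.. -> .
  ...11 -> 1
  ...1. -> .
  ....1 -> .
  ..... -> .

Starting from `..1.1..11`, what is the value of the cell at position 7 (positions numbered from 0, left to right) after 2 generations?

generation 1: .111.111.
generation 2: .111.111.
position 7 holds 1

1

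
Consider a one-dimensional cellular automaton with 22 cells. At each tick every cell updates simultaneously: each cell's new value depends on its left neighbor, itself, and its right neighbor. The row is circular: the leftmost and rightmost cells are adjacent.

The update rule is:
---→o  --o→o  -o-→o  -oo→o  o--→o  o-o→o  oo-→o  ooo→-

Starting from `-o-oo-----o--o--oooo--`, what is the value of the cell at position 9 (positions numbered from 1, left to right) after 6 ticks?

-

tick 1: ooooooooooooooooo--ooo
tick 2: ----------------oooo--
tick 3: ooooooooooooooooo--ooo  (repeats tick 1; period 2)
tick 6: ----------------oooo--
position 9 holds -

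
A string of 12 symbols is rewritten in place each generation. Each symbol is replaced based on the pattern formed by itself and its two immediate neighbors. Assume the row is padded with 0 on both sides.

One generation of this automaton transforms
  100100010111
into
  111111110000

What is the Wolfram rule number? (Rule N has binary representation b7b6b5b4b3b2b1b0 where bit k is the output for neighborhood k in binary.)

23

position 10: 111 → 0  (bit 7 = 0)
position 11: 110 → 0  (bit 6 = 0)
position 8: 101 → 0  (bit 5 = 0)
position 1: 100 → 1  (bit 4 = 1)
position 9: 011 → 0  (bit 3 = 0)
position 0: 010 → 1  (bit 2 = 1)
position 2: 001 → 1  (bit 1 = 1)
position 5: 000 → 1  (bit 0 = 1)
bits b7..b0 = 00010111 = 23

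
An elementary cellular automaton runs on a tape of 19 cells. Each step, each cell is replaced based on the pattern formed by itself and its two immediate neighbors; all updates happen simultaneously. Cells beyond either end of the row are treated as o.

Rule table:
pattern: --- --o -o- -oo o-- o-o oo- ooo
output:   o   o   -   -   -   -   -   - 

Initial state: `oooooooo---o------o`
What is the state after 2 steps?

step 1: ---------oo--ooooo-
step 2: -oooooooo---o------

-oooooooo---o------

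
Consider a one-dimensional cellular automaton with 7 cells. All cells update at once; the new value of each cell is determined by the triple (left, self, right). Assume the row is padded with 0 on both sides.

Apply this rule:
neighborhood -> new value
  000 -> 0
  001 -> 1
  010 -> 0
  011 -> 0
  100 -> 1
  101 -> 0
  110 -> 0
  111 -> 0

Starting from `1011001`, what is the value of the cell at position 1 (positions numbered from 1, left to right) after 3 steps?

step 1: 0000110
step 2: 0001001
step 3: 0010110
position 1 holds 0

0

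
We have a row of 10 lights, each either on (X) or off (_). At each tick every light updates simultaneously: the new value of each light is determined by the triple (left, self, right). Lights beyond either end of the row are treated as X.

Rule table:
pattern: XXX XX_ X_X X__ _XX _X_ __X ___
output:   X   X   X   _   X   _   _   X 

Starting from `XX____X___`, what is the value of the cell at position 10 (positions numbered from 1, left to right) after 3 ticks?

X

XX_XX___X_
XXXXX_X__X
XXXXXX___X
position 10 holds X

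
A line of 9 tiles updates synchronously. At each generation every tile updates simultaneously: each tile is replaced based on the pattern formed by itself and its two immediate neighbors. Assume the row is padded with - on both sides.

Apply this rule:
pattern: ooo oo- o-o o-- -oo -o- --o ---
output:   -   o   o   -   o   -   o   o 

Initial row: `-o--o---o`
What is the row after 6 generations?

o--o--oo-
--o--ooo-
oo--oo-o-
oo-oooo--
oooo--o-o
o--o-o-o-

o--o-o-o-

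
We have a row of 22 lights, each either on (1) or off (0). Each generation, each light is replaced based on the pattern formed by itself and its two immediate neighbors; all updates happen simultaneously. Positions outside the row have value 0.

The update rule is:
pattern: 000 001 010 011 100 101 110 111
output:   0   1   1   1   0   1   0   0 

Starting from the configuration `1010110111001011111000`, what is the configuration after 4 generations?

generation 1: 1111101100011110000000
generation 2: 1000011000110000000000
generation 3: 1000110001100000000000
generation 4: 1001100011000000000000

1001100011000000000000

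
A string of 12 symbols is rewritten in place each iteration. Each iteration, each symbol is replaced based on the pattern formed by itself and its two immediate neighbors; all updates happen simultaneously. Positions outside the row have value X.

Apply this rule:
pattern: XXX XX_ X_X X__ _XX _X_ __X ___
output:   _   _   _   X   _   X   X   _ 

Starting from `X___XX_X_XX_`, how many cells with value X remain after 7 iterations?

3

_X_X___X____
_X_XX_XXX__X
_X_______XX_
_XX_____X___
___X___XXX_X
X_XXX_X_____
______XX___X
count of X: 3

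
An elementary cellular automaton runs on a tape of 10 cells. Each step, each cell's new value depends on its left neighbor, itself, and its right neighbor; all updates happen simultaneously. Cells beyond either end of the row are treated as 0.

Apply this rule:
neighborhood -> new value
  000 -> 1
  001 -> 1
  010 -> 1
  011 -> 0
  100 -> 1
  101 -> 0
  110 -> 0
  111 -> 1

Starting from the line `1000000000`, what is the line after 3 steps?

1111111111
0111111110
1011111101

1011111101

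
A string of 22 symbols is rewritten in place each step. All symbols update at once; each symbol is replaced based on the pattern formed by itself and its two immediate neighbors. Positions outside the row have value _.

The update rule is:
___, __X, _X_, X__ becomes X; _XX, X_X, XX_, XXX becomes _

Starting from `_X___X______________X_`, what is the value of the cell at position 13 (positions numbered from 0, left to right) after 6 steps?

XXXXXXXXXXXXXXXXXXXXXX
______________________
XXXXXXXXXXXXXXXXXXXXXX  (repeats step 1; period 2)
step 6: ______________________
position 13 holds _

_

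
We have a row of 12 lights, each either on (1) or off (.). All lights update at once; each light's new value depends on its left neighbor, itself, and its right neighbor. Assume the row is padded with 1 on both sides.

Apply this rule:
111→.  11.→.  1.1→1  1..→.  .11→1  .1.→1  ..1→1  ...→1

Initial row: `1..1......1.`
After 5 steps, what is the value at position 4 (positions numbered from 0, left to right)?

.

step 1: ..11.1111111
step 2: .11.11......
step 3: 11.11..11111
step 4: ..11..11....
step 5: .11..11..111
position 4 holds .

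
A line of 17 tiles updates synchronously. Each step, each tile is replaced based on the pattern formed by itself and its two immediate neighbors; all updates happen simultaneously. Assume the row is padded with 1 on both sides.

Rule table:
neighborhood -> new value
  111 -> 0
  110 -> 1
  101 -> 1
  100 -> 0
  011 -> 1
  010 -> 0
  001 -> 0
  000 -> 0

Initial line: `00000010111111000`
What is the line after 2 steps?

00000001100001000
00000001100000000

00000001100000000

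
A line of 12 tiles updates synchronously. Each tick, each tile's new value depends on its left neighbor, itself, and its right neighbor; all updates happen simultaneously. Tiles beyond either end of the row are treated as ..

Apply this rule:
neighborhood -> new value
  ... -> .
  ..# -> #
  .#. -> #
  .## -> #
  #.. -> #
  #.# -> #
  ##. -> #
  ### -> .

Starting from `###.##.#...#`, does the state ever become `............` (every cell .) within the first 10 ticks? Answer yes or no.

#.#######.##
###.....####
#.##...##..#
#####.######
#...###....#
##.##.##..##
############
#..........#
##........##
###......###
tick 10 is ###......###, still not uniform .

no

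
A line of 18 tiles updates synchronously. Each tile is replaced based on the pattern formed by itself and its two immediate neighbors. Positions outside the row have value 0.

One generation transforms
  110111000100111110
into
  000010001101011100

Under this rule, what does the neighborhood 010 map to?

1

At position 9 the neighborhood is 010; the next row has 1 there.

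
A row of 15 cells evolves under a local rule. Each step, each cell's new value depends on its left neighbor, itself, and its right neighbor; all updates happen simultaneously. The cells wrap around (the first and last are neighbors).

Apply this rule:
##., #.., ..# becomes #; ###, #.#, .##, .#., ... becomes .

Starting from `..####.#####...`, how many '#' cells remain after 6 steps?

.#...#.....##..
#.#.#.#...#.##.
.......#.#...#.
......#...#.#.#
#....#.#.#.....
.#..#.....#...#
count of #: 4

4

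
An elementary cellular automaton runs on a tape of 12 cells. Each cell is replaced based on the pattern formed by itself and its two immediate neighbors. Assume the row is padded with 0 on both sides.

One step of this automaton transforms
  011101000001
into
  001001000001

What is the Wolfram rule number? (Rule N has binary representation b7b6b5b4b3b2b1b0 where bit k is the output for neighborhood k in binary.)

132

position 2: 111 → 1  (bit 7 = 1)
position 3: 110 → 0  (bit 6 = 0)
position 4: 101 → 0  (bit 5 = 0)
position 6: 100 → 0  (bit 4 = 0)
position 1: 011 → 0  (bit 3 = 0)
position 5: 010 → 1  (bit 2 = 1)
position 0: 001 → 0  (bit 1 = 0)
position 7: 000 → 0  (bit 0 = 0)
bits b7..b0 = 10000100 = 132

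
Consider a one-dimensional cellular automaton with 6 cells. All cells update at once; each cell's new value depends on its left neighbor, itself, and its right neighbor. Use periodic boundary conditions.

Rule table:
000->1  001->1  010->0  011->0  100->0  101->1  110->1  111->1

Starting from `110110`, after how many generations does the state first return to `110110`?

3

011011
101101
110110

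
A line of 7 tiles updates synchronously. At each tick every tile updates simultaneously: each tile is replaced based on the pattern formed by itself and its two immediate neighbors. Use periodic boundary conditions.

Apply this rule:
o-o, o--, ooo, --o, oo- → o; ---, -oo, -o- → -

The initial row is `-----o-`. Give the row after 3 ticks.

----o-o
o--o-o-
-oo-o-o

-oo-o-o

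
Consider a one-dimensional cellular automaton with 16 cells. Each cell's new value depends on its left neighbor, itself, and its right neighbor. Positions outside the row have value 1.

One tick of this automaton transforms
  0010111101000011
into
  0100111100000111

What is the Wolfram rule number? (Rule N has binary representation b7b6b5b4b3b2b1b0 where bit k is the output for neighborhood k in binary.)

position 5: 111 → 1  (bit 7 = 1)
position 7: 110 → 1  (bit 6 = 1)
position 3: 101 → 0  (bit 5 = 0)
position 0: 100 → 0  (bit 4 = 0)
position 4: 011 → 1  (bit 3 = 1)
position 2: 010 → 0  (bit 2 = 0)
position 1: 001 → 1  (bit 1 = 1)
position 11: 000 → 0  (bit 0 = 0)
bits b7..b0 = 11001010 = 202

202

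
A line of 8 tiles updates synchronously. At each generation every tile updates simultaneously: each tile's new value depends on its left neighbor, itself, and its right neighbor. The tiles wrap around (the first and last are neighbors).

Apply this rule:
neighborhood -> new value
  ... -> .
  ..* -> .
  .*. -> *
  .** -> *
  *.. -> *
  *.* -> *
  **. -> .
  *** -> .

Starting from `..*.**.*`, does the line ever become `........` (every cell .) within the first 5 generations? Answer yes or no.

yes

*.***.**
.**..**.
.*.*.*.*
********
........
all cells are . at generation 5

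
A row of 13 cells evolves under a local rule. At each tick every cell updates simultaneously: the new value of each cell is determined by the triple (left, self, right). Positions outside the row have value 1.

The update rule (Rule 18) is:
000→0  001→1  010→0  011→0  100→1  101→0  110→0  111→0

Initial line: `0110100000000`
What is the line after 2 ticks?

0000010000001
1000101000010

1000101000010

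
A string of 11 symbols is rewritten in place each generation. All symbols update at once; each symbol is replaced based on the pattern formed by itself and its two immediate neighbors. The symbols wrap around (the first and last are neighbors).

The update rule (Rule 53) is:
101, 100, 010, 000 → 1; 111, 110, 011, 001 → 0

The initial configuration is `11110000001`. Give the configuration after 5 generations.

00001111100
11100000011
00011111000
11000000111
00111110000

00111110000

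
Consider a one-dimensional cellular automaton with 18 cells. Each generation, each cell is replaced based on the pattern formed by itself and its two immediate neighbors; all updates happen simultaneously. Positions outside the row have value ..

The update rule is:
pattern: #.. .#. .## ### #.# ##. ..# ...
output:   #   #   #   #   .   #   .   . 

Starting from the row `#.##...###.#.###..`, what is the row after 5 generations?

#.###..###.#.####.
#.####.###.#.#####
#.####.###.#.#####  (fixed point — unchanged through generation 5)

#.####.###.#.#####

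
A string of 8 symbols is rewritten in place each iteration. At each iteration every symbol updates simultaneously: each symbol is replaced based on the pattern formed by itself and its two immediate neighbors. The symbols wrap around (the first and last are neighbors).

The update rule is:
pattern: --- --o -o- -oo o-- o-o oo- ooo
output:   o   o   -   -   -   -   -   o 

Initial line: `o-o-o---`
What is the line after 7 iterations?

------oo
-ooooo--
o-ooo--o
---o--o-
ooo--o--
-o--o--o
---o--o-

---o--o-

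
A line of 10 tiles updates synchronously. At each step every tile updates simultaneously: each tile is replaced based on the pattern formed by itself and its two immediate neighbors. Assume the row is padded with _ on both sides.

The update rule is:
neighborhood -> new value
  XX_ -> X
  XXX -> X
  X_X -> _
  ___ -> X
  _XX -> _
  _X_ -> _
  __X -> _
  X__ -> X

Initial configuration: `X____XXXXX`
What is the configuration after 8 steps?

_XXX__XXXX
__XXX__XXX
X__XXX__XX
_X__XXX__X
__X__XXX__
X__X__XXXX
_X__X__XXX
__X__X__XX

__X__X__XX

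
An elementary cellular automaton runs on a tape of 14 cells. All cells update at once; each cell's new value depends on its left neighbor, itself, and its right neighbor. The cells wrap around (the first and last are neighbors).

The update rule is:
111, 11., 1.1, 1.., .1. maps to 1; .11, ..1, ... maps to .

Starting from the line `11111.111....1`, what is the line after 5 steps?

....111111.111

step 1: 111111.111....
step 2: .111111.111...
step 3: ..111111.111..
step 4: ...111111.111.
step 5: ....111111.111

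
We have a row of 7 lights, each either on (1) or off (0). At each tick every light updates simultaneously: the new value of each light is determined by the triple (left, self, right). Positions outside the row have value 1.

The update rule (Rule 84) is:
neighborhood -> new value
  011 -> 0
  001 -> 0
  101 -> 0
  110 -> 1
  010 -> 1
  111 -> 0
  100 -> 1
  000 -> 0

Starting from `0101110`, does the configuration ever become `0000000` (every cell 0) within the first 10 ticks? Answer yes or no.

0100010
0110010
0011010
1001010
1101010
0101010
0101010  (fixed point — unchanged through tick 10)
tick 10 is 0101010, still not uniform 0

no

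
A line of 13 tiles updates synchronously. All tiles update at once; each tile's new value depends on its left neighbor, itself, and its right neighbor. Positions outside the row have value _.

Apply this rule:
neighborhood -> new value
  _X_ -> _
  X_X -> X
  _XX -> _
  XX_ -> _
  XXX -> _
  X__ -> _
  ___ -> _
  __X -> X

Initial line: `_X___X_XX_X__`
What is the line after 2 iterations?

X___X_X__X___
___X_X__X____

___X_X__X____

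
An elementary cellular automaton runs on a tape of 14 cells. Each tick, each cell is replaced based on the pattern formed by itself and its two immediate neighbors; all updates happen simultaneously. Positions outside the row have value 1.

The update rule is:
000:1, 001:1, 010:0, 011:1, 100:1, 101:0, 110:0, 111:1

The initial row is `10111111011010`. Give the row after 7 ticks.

tick 1: 00111110010000
tick 2: 11111101101111
tick 3: 11111001001111
tick 4: 11110110111111
tick 5: 11100100111111
tick 6: 11011011111111
tick 7: 10010011111111

10010011111111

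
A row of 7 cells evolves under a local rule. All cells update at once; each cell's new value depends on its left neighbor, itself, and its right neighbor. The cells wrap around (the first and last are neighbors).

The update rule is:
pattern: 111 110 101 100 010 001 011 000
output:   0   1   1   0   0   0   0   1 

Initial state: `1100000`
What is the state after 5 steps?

1000010

0101110
0010010
1000000
0011110
1000010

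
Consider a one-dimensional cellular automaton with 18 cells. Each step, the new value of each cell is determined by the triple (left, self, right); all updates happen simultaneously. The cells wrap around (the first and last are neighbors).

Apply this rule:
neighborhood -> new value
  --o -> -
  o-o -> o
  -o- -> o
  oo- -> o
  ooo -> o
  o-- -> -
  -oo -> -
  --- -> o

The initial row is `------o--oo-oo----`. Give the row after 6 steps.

o-ooooooooo-o--ooo

ooooo-o---oo-o-ooo
ooooooo-o--oooo-oo
ooooooooo---oooo-o
ooooooooo-o--oooo-
-oooooooooo---oooo
o-ooooooooo-o--ooo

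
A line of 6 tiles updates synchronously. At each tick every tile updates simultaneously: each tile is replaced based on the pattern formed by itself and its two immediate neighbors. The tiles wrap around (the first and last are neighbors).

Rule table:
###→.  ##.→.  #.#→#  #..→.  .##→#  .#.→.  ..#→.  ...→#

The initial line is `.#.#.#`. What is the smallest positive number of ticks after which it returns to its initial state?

#.#.#.
.#.#.#

2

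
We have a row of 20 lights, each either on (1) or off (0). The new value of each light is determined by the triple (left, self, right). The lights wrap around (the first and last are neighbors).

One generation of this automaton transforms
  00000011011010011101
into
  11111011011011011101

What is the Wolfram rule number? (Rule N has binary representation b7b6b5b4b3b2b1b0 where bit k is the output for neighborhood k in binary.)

221

position 16: 111 → 1  (bit 7 = 1)
position 7: 110 → 1  (bit 6 = 1)
position 8: 101 → 0  (bit 5 = 0)
position 0: 100 → 1  (bit 4 = 1)
position 6: 011 → 1  (bit 3 = 1)
position 12: 010 → 1  (bit 2 = 1)
position 5: 001 → 0  (bit 1 = 0)
position 1: 000 → 1  (bit 0 = 1)
bits b7..b0 = 11011101 = 221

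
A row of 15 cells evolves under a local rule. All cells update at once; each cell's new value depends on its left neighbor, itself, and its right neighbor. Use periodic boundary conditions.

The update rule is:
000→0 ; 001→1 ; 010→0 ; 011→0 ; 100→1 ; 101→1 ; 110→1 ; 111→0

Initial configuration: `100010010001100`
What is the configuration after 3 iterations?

110101011010110

010101101010111
101010110101001
110101011010110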